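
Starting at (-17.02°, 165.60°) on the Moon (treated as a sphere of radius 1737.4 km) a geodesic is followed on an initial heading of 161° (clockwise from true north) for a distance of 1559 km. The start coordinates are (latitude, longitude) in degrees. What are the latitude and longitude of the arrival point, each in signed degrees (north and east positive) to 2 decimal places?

Angular distance δ = d/R = 1559/1737.4 = 0.89732 rad; initial bearing θ = 2.8100 rad.
sin φ₂ = sin φ₁ cos δ + cos φ₁ sin δ cos θ = (-0.2927)(0.6237) + (0.9562)(0.7817)(-0.9455) = -0.8893, so φ₂ = -62.78°.
Δλ = atan2(sin θ sin δ cos φ₁, cos δ − sin φ₁ sin φ₂) = atan2(0.2433, 0.3634) = 33.806°.
λ₂ = 165.600° + 33.806° = 199.41° → -160.59° after wrapping to (−180°, 180°].

-62.78°, -160.59°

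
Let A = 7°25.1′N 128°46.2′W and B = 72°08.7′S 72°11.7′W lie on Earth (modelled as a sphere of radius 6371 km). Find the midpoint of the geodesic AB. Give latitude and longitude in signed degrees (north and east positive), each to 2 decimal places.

Central angle δ = 1.5262 rad. Interpolating on the sphere with fraction f = 0.5:
P = [sin((1−f)δ)·A + sin(fδ)·B] / sin δ = 0.6919·A + 0.6919·B in Cartesian coordinates,
giving P = (-0.3647, -0.7369, -0.5692), i.e. latitude -34.69°, longitude -116.34°.

-34.69°, -116.34°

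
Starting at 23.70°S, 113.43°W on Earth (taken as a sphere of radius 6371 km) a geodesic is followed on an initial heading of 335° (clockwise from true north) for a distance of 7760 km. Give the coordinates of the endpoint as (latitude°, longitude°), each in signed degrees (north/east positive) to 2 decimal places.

Angular distance δ = d/R = 7760/6371 = 1.21802 rad; initial bearing θ = 5.8469 rad.
sin φ₂ = sin φ₁ cos δ + cos φ₁ sin δ cos θ = (-0.4019)(0.3455) + (0.9157)(0.9384)(0.9063) = 0.6399, so φ₂ = 39.78°.
Δλ = atan2(sin θ sin δ cos φ₁, cos δ − sin φ₁ sin φ₂) = atan2(-0.3631, 0.6027) = -31.070°.
λ₂ = -113.430° − 31.070° = -144.50°.

39.78°, -144.50°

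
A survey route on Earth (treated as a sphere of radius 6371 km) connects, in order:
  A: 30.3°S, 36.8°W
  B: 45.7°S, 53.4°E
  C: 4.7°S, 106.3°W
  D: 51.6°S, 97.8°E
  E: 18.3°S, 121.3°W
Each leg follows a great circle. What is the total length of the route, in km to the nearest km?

Leg A→B: central angle 1.2036 rad, distance 7668.3 km.
Leg B→C: central angle 2.2071 rad, distance 14061.1 km.
Leg C→D: central angle 2.0954 rad, distance 13349.9 km.
Leg D→E: central angle 1.7840 rad, distance 11365.8 km.
Total: 7668.3 + 14061.1 + 13349.9 + 11365.8 ≈ 46445 km.

46445 km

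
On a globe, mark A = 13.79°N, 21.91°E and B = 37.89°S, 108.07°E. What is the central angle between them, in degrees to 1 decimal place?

Let φ₁ = 0.2407 rad, φ₂ = -0.6613 rad, and Δλ = 1.5038 rad.
Haversine: a = sin²(Δφ/2) + cos φ₁ cos φ₂ sin²(Δλ/2) = 0.1900 + (0.9712)(0.7892)(0.4665) = 0.54753.
Central angle c = 2·arcsin(√a) = 1.66600 rad.
So the angular separation is 95.5°.

95.5°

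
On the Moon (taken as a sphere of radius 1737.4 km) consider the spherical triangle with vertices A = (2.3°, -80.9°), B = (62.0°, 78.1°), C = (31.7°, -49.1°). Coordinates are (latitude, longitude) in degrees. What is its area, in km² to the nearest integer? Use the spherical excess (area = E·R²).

1218630 km²

Side lengths (central angles): a = 1.3465, b = 0.7324, c = 1.9850 rad; semiperimeter s = 2.0319.
By l'Huilier's theorem, tan(E/4) = √[tan(s/2) tan((s−a)/2) tan((s−b)/2) tan((s−c)/2)], giving spherical excess E = 0.4037 rad.
Area = E·R² = 0.4037 × (1737.4)² ≈ 1218630 km².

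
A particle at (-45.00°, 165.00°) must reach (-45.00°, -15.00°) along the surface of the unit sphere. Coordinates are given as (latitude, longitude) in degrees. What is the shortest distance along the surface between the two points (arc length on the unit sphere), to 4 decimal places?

Let φ₁ = -0.7854 rad, φ₂ = -0.7854 rad, and Δλ = -3.1416 rad.
Haversine: a = sin²(Δφ/2) + cos φ₁ cos φ₂ sin²(Δλ/2) = 0.0000 + (0.7071)(0.7071)(1.0000) = 0.50000.
Central angle c = 2·arcsin(√a) = 1.57080 rad.
On the unit sphere the arc length equals the central angle: 1.5708.

1.5708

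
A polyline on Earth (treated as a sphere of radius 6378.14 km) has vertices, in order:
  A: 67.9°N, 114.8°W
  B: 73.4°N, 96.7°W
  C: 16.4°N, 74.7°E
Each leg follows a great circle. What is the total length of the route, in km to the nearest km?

Leg A→B: central angle 0.1410 rad, distance 899.2 km.
Leg B→C: central angle 1.5712 rad, distance 10021.4 km.
Total: 899.2 + 10021.4 ≈ 10921 km.

10921 km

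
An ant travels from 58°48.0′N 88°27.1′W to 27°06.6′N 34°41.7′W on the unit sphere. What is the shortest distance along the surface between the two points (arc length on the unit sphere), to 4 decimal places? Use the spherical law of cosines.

0.8468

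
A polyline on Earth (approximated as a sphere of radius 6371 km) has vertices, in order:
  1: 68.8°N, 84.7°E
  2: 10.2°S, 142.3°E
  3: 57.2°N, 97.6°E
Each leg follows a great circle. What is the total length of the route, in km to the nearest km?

Leg 1→2: central angle 1.5452 rad, distance 9844.4 km.
Leg 2→3: central angle 1.3386 rad, distance 8528.3 km.
Total: 9844.4 + 8528.3 ≈ 18373 km.

18373 km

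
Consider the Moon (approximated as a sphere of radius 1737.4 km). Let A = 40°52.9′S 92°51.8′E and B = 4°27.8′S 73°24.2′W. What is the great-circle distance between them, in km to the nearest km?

4031 km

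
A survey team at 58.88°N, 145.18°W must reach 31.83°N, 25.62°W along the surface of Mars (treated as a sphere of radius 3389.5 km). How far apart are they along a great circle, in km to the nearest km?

4521 km

With latitudes φ₁ = 58.880°, φ₂ = 31.830° and longitude difference Δλ = 119.560°:
cos c = sin φ₁ sin φ₂ + cos φ₁ cos φ₂ cos Δλ = (0.8561)(0.5274) + (0.5168)(0.8496)(-0.4933) = 0.23487,
so c = arccos(0.23487) = 1.33371 rad.
Distance = R·c = 3389.5 × 1.3337 ≈ 4521 km.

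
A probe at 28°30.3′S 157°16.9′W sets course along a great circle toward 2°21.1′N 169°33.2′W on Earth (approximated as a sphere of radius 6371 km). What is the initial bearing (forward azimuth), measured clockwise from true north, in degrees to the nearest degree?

With φ₁ = -0.4975, φ₂ = 0.0410, Δλ = -0.2142 rad, the forward-azimuth formula gives
θ = atan2( sin Δλ cos φ₂ , cos φ₁ sin φ₂ − sin φ₁ cos φ₂ cos Δλ ) = atan2(-0.2124, 0.5020) = -22.93°.
Adding 360° brings this into [0°, 360°): 337°.

337°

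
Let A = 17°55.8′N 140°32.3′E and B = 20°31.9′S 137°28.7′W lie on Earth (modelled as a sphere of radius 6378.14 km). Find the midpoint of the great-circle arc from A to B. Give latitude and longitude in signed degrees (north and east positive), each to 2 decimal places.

Central angle δ = 1.5545 rad. Interpolating on the sphere with fraction f = 0.5:
P = [sin((1−f)δ)·A + sin(fδ)·B] / sin δ = 0.7014·A + 0.7014·B in Cartesian coordinates,
giving P = (-0.9994, -0.0198, -0.0301), i.e. latitude -1.72°, longitude -178.86°.

-1.72°, -178.86°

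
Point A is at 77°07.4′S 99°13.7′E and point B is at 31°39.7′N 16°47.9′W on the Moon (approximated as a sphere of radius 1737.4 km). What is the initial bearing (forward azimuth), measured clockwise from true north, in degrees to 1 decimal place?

Δλ = -116.027° = -2.0250 rad.
y = sin Δλ · cos φ₂ = (-0.8986)(0.8512) = -0.7648
x = cos φ₁ sin φ₂ − sin φ₁ cos φ₂ cos Δλ = (0.2229)(0.5249) − (-0.9749)(0.8512)(-0.4388) = -0.2471
θ = atan2(y, x) = -107.91°; adding 360° gives 252.1°.

252.1°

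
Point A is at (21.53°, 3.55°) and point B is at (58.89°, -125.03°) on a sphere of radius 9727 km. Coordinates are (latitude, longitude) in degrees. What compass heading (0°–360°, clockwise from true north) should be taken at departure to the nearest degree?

With φ₁ = 0.3758, φ₂ = 1.0278, Δλ = -2.2441 rad, the forward-azimuth formula gives
θ = atan2( sin Δλ cos φ₂ , cos φ₁ sin φ₂ − sin φ₁ cos φ₂ cos Δλ ) = atan2(-0.4039, 0.9147) = -23.83°.
Adding 360° brings this into [0°, 360°): 336°.

336°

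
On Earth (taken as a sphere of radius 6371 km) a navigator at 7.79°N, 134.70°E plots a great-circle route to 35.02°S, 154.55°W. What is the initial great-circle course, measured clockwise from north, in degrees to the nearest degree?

Δλ = 70.750° = 1.2348 rad.
y = sin Δλ · cos φ₂ = (0.9441)(0.8190) = 0.7732
x = cos φ₁ sin φ₂ − sin φ₁ cos φ₂ cos Δλ = (0.9908)(-0.5739) − (0.1355)(0.8190)(0.3297) = -0.6052
θ = atan2(y, x) = 128.05°, so the bearing is 128°.

128°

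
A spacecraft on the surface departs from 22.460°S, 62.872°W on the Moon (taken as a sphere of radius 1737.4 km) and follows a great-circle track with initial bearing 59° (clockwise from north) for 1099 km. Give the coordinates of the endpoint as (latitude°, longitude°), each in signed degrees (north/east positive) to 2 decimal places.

-1.53°, -32.41°

Angular distance δ = d/R = 1099/1737.4 = 0.63255 rad; initial bearing θ = 1.0297 rad.
sin φ₂ = sin φ₁ cos δ + cos φ₁ sin δ cos θ = (-0.3820)(0.8065) + (0.9241)(0.5912)(0.5150) = -0.0267, so φ₂ = -1.53°.
Δλ = atan2(sin θ sin δ cos φ₁, cos δ − sin φ₁ sin φ₂) = atan2(0.4683, 0.7963) = 30.461°.
λ₂ = -62.872° + 30.461° = -32.41°.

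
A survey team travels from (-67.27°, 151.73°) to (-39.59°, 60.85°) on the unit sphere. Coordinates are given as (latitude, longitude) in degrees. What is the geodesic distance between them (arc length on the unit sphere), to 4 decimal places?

0.9481

Let φ₁ = -1.1741 rad, φ₂ = -0.6910 rad, and Δλ = -1.5862 rad.
cos c = sin φ₁ sin φ₂ + cos φ₁ cos φ₂ cos Δλ = (-0.9223)(-0.6373) + (0.3864)(0.7706)(-0.0154) = 0.58322,
so c = arccos(0.58322) = 0.94811 rad.
On the unit sphere the arc length equals the central angle: 0.9481.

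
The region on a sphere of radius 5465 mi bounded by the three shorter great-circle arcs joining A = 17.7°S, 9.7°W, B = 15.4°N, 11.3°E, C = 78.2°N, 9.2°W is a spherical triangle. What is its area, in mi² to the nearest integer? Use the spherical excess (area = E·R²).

9580362 mi²

Side lengths (central angles): a = 1.1101, b = 1.6738, c = 0.6814 rad; semiperimeter s = 1.7326.
By l'Huilier's theorem, tan(E/4) = √[tan(s/2) tan((s−a)/2) tan((s−b)/2) tan((s−c)/2)], giving spherical excess E = 0.3208 rad.
Area = E·R² = 0.3208 × (5465)² ≈ 9580362 mi².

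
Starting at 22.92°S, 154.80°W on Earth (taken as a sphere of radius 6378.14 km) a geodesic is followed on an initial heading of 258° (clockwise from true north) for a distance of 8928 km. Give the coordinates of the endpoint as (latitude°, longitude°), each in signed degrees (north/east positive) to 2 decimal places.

-14.77°, 119.76°

Angular distance δ = d/R = 8928/6378.14 = 1.39978 rad; initial bearing θ = 4.5029 rad.
sin φ₂ = sin φ₁ cos δ + cos φ₁ sin δ cos θ = (-0.3894)(0.1702) + (0.9210)(0.9854)(-0.2079) = -0.2550, so φ₂ = -14.77°.
Δλ = atan2(sin θ sin δ cos φ₁, cos δ − sin φ₁ sin φ₂) = atan2(-0.8878, 0.0709) = -85.435°.
λ₂ = -154.800° − 85.435° = -240.24° → 119.76° after wrapping to (−180°, 180°].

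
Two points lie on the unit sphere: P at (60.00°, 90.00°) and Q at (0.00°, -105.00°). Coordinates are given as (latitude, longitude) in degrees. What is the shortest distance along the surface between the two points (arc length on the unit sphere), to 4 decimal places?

2.0748

Let φ₁ = 1.0472 rad, φ₂ = 0.0000 rad, and Δλ = 2.8798 rad.
cos c = sin φ₁ sin φ₂ + cos φ₁ cos φ₂ cos Δλ = (0.8660)(0.0000) + (0.5000)(1.0000)(-0.9659) = -0.48296,
so c = arccos(-0.48296) = 2.07483 rad.
On the unit sphere the arc length equals the central angle: 2.0748.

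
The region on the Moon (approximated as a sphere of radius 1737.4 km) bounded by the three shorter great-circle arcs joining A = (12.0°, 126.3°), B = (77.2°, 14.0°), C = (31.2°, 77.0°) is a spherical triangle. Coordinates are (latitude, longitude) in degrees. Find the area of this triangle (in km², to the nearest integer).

Side lengths (central angles): a = 0.9383, b = 0.8589, c = 1.4500 rad; semiperimeter s = 1.6236.
By l'Huilier's theorem, tan(E/4) = √[tan(s/2) tan((s−a)/2) tan((s−b)/2) tan((s−c)/2)], giving spherical excess E = 0.4568 rad.
Area = E·R² = 0.4568 × (1737.4)² ≈ 1378951 km².

1378951 km²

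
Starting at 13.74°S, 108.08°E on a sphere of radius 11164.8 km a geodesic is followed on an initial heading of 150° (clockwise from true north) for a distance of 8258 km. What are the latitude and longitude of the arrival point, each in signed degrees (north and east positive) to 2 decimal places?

Angular distance δ = d/R = 8258/11164.8 = 0.73965 rad; initial bearing θ = 2.6180 rad.
sin φ₂ = sin φ₁ cos δ + cos φ₁ sin δ cos θ = (-0.2375)(0.7387) + (0.9714)(0.6740)(-0.8660) = -0.7425, so φ₂ = -47.94°.
Δλ = atan2(sin θ sin δ cos φ₁, cos δ − sin φ₁ sin φ₂) = atan2(0.3274, 0.5624) = 30.205°.
λ₂ = 108.080° + 30.205° = 138.29°.

-47.94°, 138.29°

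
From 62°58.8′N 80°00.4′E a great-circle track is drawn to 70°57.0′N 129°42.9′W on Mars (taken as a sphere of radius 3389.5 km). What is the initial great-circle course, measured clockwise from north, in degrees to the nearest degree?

Δλ = 150.278° = 2.6229 rad.
y = sin Δλ · cos φ₂ = (0.4958)(0.3264) = 0.1618
x = cos φ₁ sin φ₂ − sin φ₁ cos φ₂ cos Δλ = (0.4543)(0.9452) − (0.8908)(0.3264)(-0.8684) = 0.6819
θ = atan2(y, x) = 13.35°, so the bearing is 13°.

13°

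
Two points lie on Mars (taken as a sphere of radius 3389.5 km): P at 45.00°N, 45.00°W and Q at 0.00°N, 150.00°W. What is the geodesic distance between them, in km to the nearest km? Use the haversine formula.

5948 km

In radians: φ₁ = 0.7854, φ₂ = 0.0000, Δλ = -105.000° = -1.8326 rad.
Haversine: a = sin²(Δφ/2) + cos φ₁ cos φ₂ sin²(Δλ/2) = 0.1464 + (0.7071)(1.0000)(0.6294) = 0.59151.
Central angle c = 2·arcsin(√a) = 1.75485 rad.
Distance = R·c = 3389.5 × 1.7548 ≈ 5948 km.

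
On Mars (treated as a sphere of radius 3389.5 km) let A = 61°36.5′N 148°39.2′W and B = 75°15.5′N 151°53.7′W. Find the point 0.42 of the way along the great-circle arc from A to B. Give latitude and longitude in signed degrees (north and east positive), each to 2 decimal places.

Central angle δ = 0.2391 rad. Interpolating on the sphere with fraction f = 0.42:
P = [sin((1−f)δ)·A + sin(fδ)·B] / sin δ = 0.5837·A + 0.4233·B in Cartesian coordinates,
giving P = (-0.3320, -0.1951, 0.9229), i.e. latitude 67.35°, longitude -149.56°.

67.35°, -149.56°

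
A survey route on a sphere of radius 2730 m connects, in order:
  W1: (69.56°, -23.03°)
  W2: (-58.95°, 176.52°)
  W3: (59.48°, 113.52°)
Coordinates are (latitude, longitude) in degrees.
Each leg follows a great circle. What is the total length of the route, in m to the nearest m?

Leg W1→W2: central angle 2.9066 rad, distance 7935.1 m.
Leg W2→W3: central angle 2.2384 rad, distance 6110.8 m.
Total: 7935.1 + 6110.8 ≈ 14046 m.

14046 m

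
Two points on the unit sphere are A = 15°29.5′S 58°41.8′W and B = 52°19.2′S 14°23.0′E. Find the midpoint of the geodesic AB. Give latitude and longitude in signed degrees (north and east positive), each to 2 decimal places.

-39.53°, -31.57°

The central angle between A and B is δ = 1.1779 rad.
With f = 0.5, the slerp weights are sin((1−f)δ)/sin δ = 0.6013 and sin(fδ)/sin δ = 0.6013.
Weighted sum of the unit vectors: (0.6013)·(0.5007,-0.8234,-0.2671) + (0.6013)·(0.5921,0.1518,-0.7914) = (0.6571, -0.4038, -0.6365).
Converting back: φ = atan2(z, √(x²+y²)) = -39.53°, λ = atan2(y, x) = -31.57°.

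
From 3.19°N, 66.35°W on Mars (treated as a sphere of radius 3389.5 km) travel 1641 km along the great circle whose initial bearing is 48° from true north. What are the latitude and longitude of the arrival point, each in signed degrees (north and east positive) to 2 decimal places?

21.11°, -44.59°

Angular distance δ = d/R = 1641/3389.5 = 0.48414 rad; initial bearing θ = 0.8378 rad.
sin φ₂ = sin φ₁ cos δ + cos φ₁ sin δ cos θ = (0.0556)(0.8851) + (0.9985)(0.4654)(0.6691) = 0.3602, so φ₂ = 21.11°.
Δλ = atan2(sin θ sin δ cos φ₁, cos δ − sin φ₁ sin φ₂) = atan2(0.3454, 0.8650) = 21.764°.
λ₂ = -66.350° + 21.764° = -44.59°.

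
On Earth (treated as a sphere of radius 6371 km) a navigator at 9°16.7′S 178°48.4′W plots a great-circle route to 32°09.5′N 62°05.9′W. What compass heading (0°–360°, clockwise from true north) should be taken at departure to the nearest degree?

58°

Δλ = 116.708° = 2.0369 rad.
y = sin Δλ · cos φ₂ = (0.8933)(0.8466) = 0.7563
x = cos φ₁ sin φ₂ − sin φ₁ cos φ₂ cos Δλ = (0.9869)(0.5323) − (-0.1612)(0.8466)(-0.4494) = 0.4639
θ = atan2(y, x) = 58.47°, so the bearing is 58°.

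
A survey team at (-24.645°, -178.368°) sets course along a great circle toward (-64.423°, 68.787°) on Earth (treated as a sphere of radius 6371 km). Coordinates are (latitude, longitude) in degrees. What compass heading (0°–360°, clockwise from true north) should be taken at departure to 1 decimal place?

Δλ = -112.845° = -1.9695 rad.
y = sin Δλ · cos φ₂ = (-0.9216)(0.4317) = -0.3979
x = cos φ₁ sin φ₂ − sin φ₁ cos φ₂ cos Δλ = (0.9089)(-0.9020) − (-0.4170)(0.4317)(-0.3882) = -0.8897
θ = atan2(y, x) = -155.91°; adding 360° gives 204.1°.

204.1°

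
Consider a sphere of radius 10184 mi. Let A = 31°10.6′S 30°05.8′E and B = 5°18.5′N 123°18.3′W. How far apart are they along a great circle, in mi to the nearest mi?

25606 mi

With latitudes φ₁ = -31.177°, φ₂ = 5.308° and longitude difference Δλ = -153.402°:
cos c = sin φ₁ sin φ₂ + cos φ₁ cos φ₂ cos Δλ = (-0.5177)(0.0925) + (0.8556)(0.9957)(-0.8942) = -0.80964,
so c = arccos(-0.80964) = 2.51433 rad.
Distance = R·c = 10184 × 2.5143 ≈ 25606 mi.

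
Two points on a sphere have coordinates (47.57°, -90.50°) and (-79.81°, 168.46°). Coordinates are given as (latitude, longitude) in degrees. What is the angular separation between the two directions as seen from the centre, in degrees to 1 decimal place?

138.5°

Let φ₁ = 0.8303 rad, φ₂ = -1.3929 rad, and Δλ = -1.7635 rad.
cos c = sin φ₁ sin φ₂ + cos φ₁ cos φ₂ cos Δλ = (0.7381)(-0.9842) + (0.6747)(0.1769)(-0.1915) = -0.74932,
so c = arccos(-0.74932) = 2.41783 rad.
So the angular separation is 138.5°.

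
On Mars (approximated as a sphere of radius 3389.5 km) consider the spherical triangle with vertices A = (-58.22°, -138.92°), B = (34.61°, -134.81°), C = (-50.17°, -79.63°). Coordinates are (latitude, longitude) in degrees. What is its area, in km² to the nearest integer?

7518977 km²

Side lengths (central angles): a = 1.7064, b = 0.6004, c = 1.6213 rad; semiperimeter s = 1.9641.
By l'Huilier's theorem, tan(E/4) = √[tan(s/2) tan((s−a)/2) tan((s−b)/2) tan((s−c)/2)], giving spherical excess E = 0.6545 rad.
Area = E·R² = 0.6545 × (3389.5)² ≈ 7518977 km².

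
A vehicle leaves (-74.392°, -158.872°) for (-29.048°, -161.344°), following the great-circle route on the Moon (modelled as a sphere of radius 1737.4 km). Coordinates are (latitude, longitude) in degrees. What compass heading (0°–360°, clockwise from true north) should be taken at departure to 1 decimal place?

357.0°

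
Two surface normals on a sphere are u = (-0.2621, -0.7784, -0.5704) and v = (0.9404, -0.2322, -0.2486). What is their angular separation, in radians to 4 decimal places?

u·v = 0.0761; |u| = 1.0000, |v| = 1.0000.
cos θ = (u·v)/(|u||v|) = 0.0761, so θ = 1.4947 rad.

1.4947 rad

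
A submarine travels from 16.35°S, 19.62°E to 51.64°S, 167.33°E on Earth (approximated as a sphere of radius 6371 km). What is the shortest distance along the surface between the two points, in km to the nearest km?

11833 km

Let φ₁ = -0.2854 rad, φ₂ = -0.9013 rad, and Δλ = 2.5780 rad.
cos c = sin φ₁ sin φ₂ + cos φ₁ cos φ₂ cos Δλ = (-0.2815)(-0.7841) + (0.9596)(0.6206)(-0.8454) = -0.28268,
so c = arccos(-0.28268) = 1.85738 rad.
Distance = R·c = 6371 × 1.8574 ≈ 11833 km.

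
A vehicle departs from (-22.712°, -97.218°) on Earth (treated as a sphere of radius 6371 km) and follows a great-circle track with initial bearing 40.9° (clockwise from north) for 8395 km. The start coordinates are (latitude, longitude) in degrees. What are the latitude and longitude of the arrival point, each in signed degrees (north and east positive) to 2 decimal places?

Angular distance δ = d/R = 8395/6371 = 1.31769 rad; initial bearing θ = 0.7138 rad.
sin φ₂ = sin φ₁ cos δ + cos φ₁ sin δ cos θ = (-0.3861)(0.2504) + (0.9225)(0.9681)(0.7559) = 0.5783, so φ₂ = 35.33°.
Δλ = atan2(sin θ sin δ cos φ₁, cos δ − sin φ₁ sin φ₂) = atan2(0.5847, 0.4737) = 50.988°.
λ₂ = -97.218° + 50.988° = -46.23°.

35.33°, -46.23°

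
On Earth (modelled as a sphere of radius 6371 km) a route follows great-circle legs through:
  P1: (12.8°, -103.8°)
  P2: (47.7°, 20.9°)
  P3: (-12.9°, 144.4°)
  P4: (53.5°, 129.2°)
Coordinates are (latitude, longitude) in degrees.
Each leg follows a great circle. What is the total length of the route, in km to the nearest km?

Leg P1→P2: central angle 1.7821 rad, distance 11353.8 km.
Leg P2→P3: central angle 2.1261 rad, distance 13545.4 km.
Leg P3→P4: central angle 1.1809 rad, distance 7523.7 km.
Total: 11353.8 + 13545.4 + 7523.7 ≈ 32423 km.

32423 km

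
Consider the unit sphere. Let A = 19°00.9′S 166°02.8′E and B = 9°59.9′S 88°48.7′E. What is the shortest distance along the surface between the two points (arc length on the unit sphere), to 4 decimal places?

1.3054

With latitudes φ₁ = -19.015°, φ₂ = -9.998° and longitude difference Δλ = -77.235°:
cos c = sin φ₁ sin φ₂ + cos φ₁ cos φ₂ cos Δλ = (-0.3258)(-0.1736) + (0.9454)(0.9848)(0.2210) = 0.26229,
so c = arccos(0.26229) = 1.30540 rad.
On the unit sphere the arc length equals the central angle: 1.3054.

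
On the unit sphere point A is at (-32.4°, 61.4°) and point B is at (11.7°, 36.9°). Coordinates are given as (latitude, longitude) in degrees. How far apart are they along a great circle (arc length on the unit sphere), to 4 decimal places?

0.8715

Let φ₁ = -0.5655 rad, φ₂ = 0.2042 rad, and Δλ = -0.4276 rad.
cos c = sin φ₁ sin φ₂ + cos φ₁ cos φ₂ cos Δλ = (-0.5358)(0.2028) + (0.8443)(0.9792)(0.9100) = 0.64368,
so c = arccos(0.64368) = 0.87149 rad.
On the unit sphere the arc length equals the central angle: 0.8715.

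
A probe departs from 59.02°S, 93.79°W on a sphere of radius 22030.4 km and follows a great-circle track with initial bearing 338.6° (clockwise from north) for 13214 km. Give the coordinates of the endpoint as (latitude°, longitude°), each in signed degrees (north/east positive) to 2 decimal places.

-25.92°, -107.03°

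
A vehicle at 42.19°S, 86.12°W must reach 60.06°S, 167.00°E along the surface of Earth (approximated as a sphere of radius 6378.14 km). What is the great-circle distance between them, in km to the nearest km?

With latitudes φ₁ = -42.190°, φ₂ = -60.060° and longitude difference Δλ = -106.880°:
Haversine: a = sin²(Δφ/2) + cos φ₁ cos φ₂ sin²(Δλ/2) = 0.0241 + (0.7409)(0.4991)(0.6452) = 0.26270.
Central angle c = 2·arcsin(√a) = 1.07630 rad.
Distance = R·c = 6378.14 × 1.0763 ≈ 6865 km.

6865 km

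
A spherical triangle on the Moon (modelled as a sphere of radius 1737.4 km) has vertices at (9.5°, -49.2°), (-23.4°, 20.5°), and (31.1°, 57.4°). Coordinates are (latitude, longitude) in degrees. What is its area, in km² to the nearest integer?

Side lengths (central angles): a = 1.1337, b = 1.7275, c = 1.3197 rad; semiperimeter s = 2.0904.
By l'Huilier's theorem, tan(E/4) = √[tan(s/2) tan((s−a)/2) tan((s−b)/2) tan((s−c)/2)], giving spherical excess E = 1.0099 rad.
Area = E·R² = 1.0099 × (1737.4)² ≈ 3048374 km².

3048374 km²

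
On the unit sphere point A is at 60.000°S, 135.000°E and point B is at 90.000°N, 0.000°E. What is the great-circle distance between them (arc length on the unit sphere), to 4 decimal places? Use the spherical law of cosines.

In radians: φ₁ = -1.0472, φ₂ = 1.5708, Δλ = -135.000° = -2.3562 rad.
cos c = sin φ₁ sin φ₂ + cos φ₁ cos φ₂ cos Δλ = (-0.8660)(1.0000) + (0.5000)(0.0000)(-0.7071) = -0.86603,
so c = arccos(-0.86603) = 2.61799 rad.
On the unit sphere the arc length equals the central angle: 2.6180.

2.6180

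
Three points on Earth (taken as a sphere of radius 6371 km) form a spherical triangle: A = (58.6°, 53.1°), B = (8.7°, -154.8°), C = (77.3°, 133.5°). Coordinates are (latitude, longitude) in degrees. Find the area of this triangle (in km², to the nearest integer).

1952846 km²

Side lengths (central angles): a = 1.3533, b = 0.5514, c = 1.9029 rad; semiperimeter s = 1.9038.
By l'Huilier's theorem, tan(E/4) = √[tan(s/2) tan((s−a)/2) tan((s−b)/2) tan((s−c)/2)], giving spherical excess E = 0.0481 rad.
Area = E·R² = 0.0481 × (6371)² ≈ 1952846 km².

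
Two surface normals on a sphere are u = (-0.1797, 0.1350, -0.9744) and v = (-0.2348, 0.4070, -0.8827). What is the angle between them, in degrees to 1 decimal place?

u·v = 0.9572; |u| = 1.0000, |v| = 1.0000.
cos θ = (u·v)/(|u||v|) = 0.9573, so θ = 16.8°.

16.8°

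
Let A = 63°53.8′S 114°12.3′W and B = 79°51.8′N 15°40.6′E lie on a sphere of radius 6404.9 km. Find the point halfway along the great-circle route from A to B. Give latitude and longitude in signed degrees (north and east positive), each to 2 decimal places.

The central angle between A and B is δ = 2.7752 rad.
With f = 0.5, the slerp weights are sin((1−f)δ)/sin δ = 2.7449 and sin(fδ)/sin δ = 2.7449.
Weighted sum of the unit vectors: (2.7449)·(-0.1804,-0.4013,-0.8980) + (2.7449)·(0.1694,0.0476,0.9844) = (-0.0301, -0.9710, 0.2371).
Converting back: φ = atan2(z, √(x²+y²)) = 13.72°, λ = atan2(y, x) = -91.77°.

13.72°, -91.77°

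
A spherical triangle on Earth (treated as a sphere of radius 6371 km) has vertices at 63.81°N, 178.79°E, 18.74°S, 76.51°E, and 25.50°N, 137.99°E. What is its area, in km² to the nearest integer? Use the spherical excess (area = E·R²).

Side lengths (central angles): a = 1.2976, b = 0.8123, c = 1.9576 rad; semiperimeter s = 2.0337.
By l'Huilier's theorem, tan(E/4) = √[tan(s/2) tan((s−a)/2) tan((s−b)/2) tan((s−c)/2)], giving spherical excess E = 0.5129 rad.
Area = E·R² = 0.5129 × (6371)² ≈ 20819935 km².

20819935 km²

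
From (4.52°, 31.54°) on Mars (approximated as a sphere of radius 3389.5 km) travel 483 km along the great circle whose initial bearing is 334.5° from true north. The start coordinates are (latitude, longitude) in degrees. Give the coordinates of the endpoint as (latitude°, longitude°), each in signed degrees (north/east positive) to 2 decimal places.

Angular distance δ = d/R = 483/3389.5 = 0.14250 rad; initial bearing θ = 5.8381 rad.
sin φ₂ = sin φ₁ cos δ + cos φ₁ sin δ cos θ = (0.0788)(0.9899) + (0.9969)(0.1420)(0.9026) = 0.2058, so φ₂ = 11.88°.
Δλ = atan2(sin θ sin δ cos φ₁, cos δ − sin φ₁ sin φ₂) = atan2(-0.0609, 0.9736) = -3.582°.
λ₂ = 31.540° − 3.582° = 27.96°.

11.88°, 27.96°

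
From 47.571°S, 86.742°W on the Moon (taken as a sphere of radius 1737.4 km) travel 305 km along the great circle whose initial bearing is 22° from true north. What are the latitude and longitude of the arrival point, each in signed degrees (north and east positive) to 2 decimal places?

Angular distance δ = d/R = 305/1737.4 = 0.17555 rad; initial bearing θ = 0.3840 rad.
sin φ₂ = sin φ₁ cos δ + cos φ₁ sin δ cos θ = (-0.7381)(0.9846) + (0.6747)(0.1746)(0.9272) = -0.6175, so φ₂ = -38.14°.
Δλ = atan2(sin θ sin δ cos φ₁, cos δ − sin φ₁ sin φ₂) = atan2(0.0441, 0.5288) = 4.771°.
λ₂ = -86.742° + 4.771° = -81.97°.

-38.14°, -81.97°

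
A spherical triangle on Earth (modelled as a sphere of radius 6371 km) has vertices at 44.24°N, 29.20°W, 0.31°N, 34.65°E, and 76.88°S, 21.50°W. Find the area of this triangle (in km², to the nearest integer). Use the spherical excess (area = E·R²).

Side lengths (central angles): a = 1.4493, b = 2.1157, c = 1.2456 rad; semiperimeter s = 2.4053.
By l'Huilier's theorem, tan(E/4) = √[tan(s/2) tan((s−a)/2) tan((s−b)/2) tan((s−c)/2)], giving spherical excess E = 1.3757 rad.
Area = E·R² = 1.3757 × (6371)² ≈ 55838421 km².

55838421 km²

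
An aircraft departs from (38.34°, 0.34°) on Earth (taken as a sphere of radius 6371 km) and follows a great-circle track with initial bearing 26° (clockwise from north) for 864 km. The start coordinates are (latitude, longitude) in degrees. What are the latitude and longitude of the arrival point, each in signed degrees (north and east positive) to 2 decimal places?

45.23°, 5.17°

Angular distance δ = d/R = 864/6371 = 0.13561 rad; initial bearing θ = 0.4538 rad.
sin φ₂ = sin φ₁ cos δ + cos φ₁ sin δ cos θ = (0.6203)(0.9908) + (0.7843)(0.1352)(0.8988) = 0.7099, so φ₂ = 45.23°.
Δλ = atan2(sin θ sin δ cos φ₁, cos δ − sin φ₁ sin φ₂) = atan2(0.0465, 0.5504) = 4.827°.
λ₂ = 0.340° + 4.827° = 5.17°.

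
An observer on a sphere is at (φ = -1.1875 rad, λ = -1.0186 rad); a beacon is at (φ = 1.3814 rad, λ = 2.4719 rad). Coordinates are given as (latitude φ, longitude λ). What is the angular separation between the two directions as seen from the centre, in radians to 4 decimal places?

2.9268 rad

With latitudes φ₁ = -68.039°, φ₂ = 79.148° and longitude difference Δλ = -160.009°:
Haversine: a = sin²(Δφ/2) + cos φ₁ cos φ₂ sin²(Δλ/2) = 0.9202 + (0.3740)(0.1883)(0.9699) = 0.98851.
Central angle c = 2·arcsin(√a) = 2.92679 rad.
So the angular separation is 2.9268 rad.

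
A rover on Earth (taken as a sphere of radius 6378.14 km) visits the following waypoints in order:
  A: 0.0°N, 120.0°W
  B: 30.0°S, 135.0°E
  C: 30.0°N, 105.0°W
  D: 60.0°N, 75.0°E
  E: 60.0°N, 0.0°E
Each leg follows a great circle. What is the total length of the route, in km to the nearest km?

Leg A→B: central angle 1.7969 rad, distance 11460.6 km.
Leg B→C: central angle 2.2459 rad, distance 14324.8 km.
Leg C→D: central angle 1.5708 rad, distance 10018.8 km.
Leg D→E: central angle 0.6186 rad, distance 3945.4 km.
Total: 11460.6 + 14324.8 + 10018.8 + 3945.4 ≈ 39750 km.

39750 km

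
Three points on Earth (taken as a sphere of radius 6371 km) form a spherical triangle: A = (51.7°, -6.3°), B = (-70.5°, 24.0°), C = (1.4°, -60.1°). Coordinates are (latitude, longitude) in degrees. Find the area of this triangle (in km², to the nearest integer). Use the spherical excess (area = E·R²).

Side lengths (central angles): a = 1.5595, b = 1.1755, c = 2.1666 rad; semiperimeter s = 2.4508.
By l'Huilier's theorem, tan(E/4) = √[tan(s/2) tan((s−a)/2) tan((s−b)/2) tan((s−c)/2)], giving spherical excess E = 1.4355 rad.
Area = E·R² = 1.4355 × (6371)² ≈ 58267006 km².

58267006 km²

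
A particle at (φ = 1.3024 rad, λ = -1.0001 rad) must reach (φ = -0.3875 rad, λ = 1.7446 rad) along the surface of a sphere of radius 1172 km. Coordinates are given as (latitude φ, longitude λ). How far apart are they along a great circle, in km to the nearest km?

In radians: φ₁ = 1.3024, φ₂ = -0.3875, Δλ = 157.260° = 2.7447 rad.
cos c = sin φ₁ sin φ₂ + cos φ₁ cos φ₂ cos Δλ = (0.9642)(-0.3779) + (0.2652)(0.9259)(-0.9223) = -0.59078,
so c = arccos(-0.59078) = 2.20283 rad.
Distance = R·c = 1172 × 2.2028 ≈ 2582 km.

2582 km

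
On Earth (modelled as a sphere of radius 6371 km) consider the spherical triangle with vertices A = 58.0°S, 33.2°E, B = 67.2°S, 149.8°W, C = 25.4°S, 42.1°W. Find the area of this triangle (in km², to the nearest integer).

Side lengths (central angles): a = 1.2776, b = 1.0642, c = 0.9561 rad; semiperimeter s = 1.6489.
By l'Huilier's theorem, tan(E/4) = √[tan(s/2) tan((s−a)/2) tan((s−b)/2) tan((s−c)/2)], giving spherical excess E = 0.5899 rad.
Area = E·R² = 0.5899 × (6371)² ≈ 23944679 km².

23944679 km²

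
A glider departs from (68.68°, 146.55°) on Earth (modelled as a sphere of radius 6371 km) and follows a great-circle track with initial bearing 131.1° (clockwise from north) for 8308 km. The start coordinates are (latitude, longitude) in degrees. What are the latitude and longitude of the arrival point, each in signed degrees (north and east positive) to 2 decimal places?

0.86°, -166.82°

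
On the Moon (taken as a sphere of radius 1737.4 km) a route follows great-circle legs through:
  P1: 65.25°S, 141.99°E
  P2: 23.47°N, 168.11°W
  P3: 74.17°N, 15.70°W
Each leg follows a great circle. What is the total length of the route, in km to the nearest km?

5376 km

Leg P1→P2: central angle 1.6854 rad, distance 2928.2 km.
Leg P2→P3: central angle 1.4087 rad, distance 2447.4 km.
Total: 2928.2 + 2447.4 ≈ 5376 km.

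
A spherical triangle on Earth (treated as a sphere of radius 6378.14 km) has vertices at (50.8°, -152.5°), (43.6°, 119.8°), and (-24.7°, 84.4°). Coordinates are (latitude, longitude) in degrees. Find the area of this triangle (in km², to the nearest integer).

15708953 km²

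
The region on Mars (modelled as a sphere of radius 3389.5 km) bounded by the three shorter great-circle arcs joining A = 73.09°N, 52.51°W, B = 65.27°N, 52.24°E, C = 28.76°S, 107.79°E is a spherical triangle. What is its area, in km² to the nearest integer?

3876065 km²

Side lengths (central angles): a = 1.8024, b = 2.3468, c = 0.5771 rad; semiperimeter s = 2.3631.
By l'Huilier's theorem, tan(E/4) = √[tan(s/2) tan((s−a)/2) tan((s−b)/2) tan((s−c)/2)], giving spherical excess E = 0.3374 rad.
Area = E·R² = 0.3374 × (3389.5)² ≈ 3876065 km².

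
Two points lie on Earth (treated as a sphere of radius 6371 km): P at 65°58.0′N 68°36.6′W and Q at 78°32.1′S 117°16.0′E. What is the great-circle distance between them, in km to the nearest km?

18605 km

Let φ₁ = 1.1513 rad, φ₂ = -1.3707 rad, and Δλ = -3.0390 rad.
cos c = sin φ₁ sin φ₂ + cos φ₁ cos φ₂ cos Δλ = (0.9133)(-0.9800) + (0.4073)(0.1988)(-0.9947) = -0.97561,
so c = arccos(-0.97561) = 2.92029 rad.
Distance = R·c = 6371 × 2.9203 ≈ 18605 km.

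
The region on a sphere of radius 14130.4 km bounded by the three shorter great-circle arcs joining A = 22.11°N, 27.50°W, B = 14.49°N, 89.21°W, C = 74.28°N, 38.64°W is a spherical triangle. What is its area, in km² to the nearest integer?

Side lengths (central angles): a = 1.1511, b = 0.9165, c = 1.0248 rad; semiperimeter s = 1.5462.
By l'Huilier's theorem, tan(E/4) = √[tan(s/2) tan((s−a)/2) tan((s−b)/2) tan((s−c)/2)], giving spherical excess E = 0.5181 rad.
Area = E·R² = 0.5181 × (14130.4)² ≈ 103454014 km².

103454014 km²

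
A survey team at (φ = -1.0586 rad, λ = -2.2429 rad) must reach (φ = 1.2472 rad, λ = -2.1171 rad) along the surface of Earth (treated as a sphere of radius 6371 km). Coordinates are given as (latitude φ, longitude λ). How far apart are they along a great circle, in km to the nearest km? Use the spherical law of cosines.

14701 km

In radians: φ₁ = -1.0586, φ₂ = 1.2472, Δλ = 7.208° = 0.1258 rad.
cos c = sin φ₁ sin φ₂ + cos φ₁ cos φ₂ cos Δλ = (-0.8717)(0.9481) + (0.4901)(0.3180)(0.9921) = -0.67182,
so c = arccos(-0.67182) = 2.30746 rad.
Distance = R·c = 6371 × 2.3075 ≈ 14701 km.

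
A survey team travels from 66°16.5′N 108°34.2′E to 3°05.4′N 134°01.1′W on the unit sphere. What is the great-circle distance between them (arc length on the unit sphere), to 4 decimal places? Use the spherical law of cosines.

In radians: φ₁ = 1.1567, φ₂ = 0.0539, Δλ = 117.412° = 2.0492 rad.
cos c = sin φ₁ sin φ₂ + cos φ₁ cos φ₂ cos Δλ = (0.9155)(0.0539) + (0.4023)(0.9985)(-0.4604) = -0.13561,
so c = arccos(-0.13561) = 1.70683 rad.
On the unit sphere the arc length equals the central angle: 1.7068.

1.7068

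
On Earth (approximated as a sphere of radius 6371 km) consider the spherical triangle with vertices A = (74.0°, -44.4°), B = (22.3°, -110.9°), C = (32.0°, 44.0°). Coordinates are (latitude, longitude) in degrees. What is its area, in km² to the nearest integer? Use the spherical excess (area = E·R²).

5905868 km²

Side lengths (central angles): a = 2.1053, b = 1.0287, c = 1.0855 rad; semiperimeter s = 2.1098.
By l'Huilier's theorem, tan(E/4) = √[tan(s/2) tan((s−a)/2) tan((s−b)/2) tan((s−c)/2)], giving spherical excess E = 0.1455 rad.
Area = E·R² = 0.1455 × (6371)² ≈ 5905868 km².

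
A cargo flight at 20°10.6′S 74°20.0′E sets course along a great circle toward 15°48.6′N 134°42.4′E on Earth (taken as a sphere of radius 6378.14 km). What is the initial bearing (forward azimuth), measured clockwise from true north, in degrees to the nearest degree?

63°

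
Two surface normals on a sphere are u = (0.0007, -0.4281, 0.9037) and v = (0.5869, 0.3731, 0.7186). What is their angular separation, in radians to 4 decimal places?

u·v = 0.4901; |u| = 1.0000, |v| = 1.0000.
cos θ = (u·v)/(|u||v|) = 0.4901, so θ = 1.0586 rad.

1.0586 rad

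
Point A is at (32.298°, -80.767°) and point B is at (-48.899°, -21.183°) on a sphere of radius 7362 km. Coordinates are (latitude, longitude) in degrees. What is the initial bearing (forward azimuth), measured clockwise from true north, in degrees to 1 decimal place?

145.2°

With φ₁ = 0.5637, φ₂ = -0.8534, Δλ = 1.0399 rad, the forward-azimuth formula gives
θ = atan2( sin Δλ cos φ₂ , cos φ₁ sin φ₂ − sin φ₁ cos φ₂ cos Δλ ) = atan2(0.5669, -0.8148) = 145.17°.
So the initial bearing is 145.2°.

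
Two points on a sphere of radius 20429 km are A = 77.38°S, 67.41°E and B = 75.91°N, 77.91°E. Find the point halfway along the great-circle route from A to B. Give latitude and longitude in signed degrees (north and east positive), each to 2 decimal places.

Central angle δ = 2.6774 rad. Interpolating on the sphere with fraction f = 0.5:
P = [sin((1−f)δ)·A + sin(fδ)·B] / sin δ = 2.1737·A + 2.1737·B in Cartesian coordinates,
giving P = (0.2933, 0.9559, -0.0129), i.e. latitude -0.74°, longitude 72.94°.

-0.74°, 72.94°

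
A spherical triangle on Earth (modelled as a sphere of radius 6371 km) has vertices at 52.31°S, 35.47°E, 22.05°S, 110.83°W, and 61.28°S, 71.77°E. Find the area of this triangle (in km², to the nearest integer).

17393550 km²

Side lengths (central angles): a = 1.6867, b = 0.3743, c = 1.7461 rad; semiperimeter s = 1.9036.
By l'Huilier's theorem, tan(E/4) = √[tan(s/2) tan((s−a)/2) tan((s−b)/2) tan((s−c)/2)], giving spherical excess E = 0.4285 rad.
Area = E·R² = 0.4285 × (6371)² ≈ 17393550 km².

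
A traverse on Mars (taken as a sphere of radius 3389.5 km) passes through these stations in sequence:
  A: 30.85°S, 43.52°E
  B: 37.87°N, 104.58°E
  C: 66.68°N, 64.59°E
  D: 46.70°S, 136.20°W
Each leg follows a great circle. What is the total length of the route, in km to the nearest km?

16745 km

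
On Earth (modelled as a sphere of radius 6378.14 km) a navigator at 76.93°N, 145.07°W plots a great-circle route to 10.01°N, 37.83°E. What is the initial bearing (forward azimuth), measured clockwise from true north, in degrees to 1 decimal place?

With φ₁ = 1.3427, φ₂ = 0.1747, Δλ = -3.0910 rad, the forward-azimuth formula gives
θ = atan2( sin Δλ cos φ₂ , cos φ₁ sin φ₂ − sin φ₁ cos φ₂ cos Δλ ) = atan2(-0.0498, 0.9973) = -2.86°.
Adding 360° brings this into [0°, 360°): 357.1°.

357.1°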